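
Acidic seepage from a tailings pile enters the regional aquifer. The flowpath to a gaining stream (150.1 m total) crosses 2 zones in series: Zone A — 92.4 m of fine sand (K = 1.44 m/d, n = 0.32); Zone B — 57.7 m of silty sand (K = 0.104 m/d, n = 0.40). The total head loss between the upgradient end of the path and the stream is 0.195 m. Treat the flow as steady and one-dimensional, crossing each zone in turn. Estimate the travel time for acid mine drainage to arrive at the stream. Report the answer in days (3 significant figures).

167000 days

Steady 1-D flow in series ⇒ the Darcy flux q is identical in every zone and the zone head losses add (resistances L/K in series).
Σ(L/K) = 92.4/1.44 + 57.7/0.104 = 64.17 + 554.8 = 619.0 d
q = ΔH / Σ(L/K) = 0.195 / 619.0 = 3.150e-4 m/d (same in every zone)
Zone A: v = q/n = 3.150e-4/0.32 = 9.845e-4 m/d → t_A = 92.4/9.845e-4 = 93860 d
Zone B: v = q/n = 3.150e-4/0.40 = 7.876e-4 m/d → t_B = 57.7/7.876e-4 = 73260 d
Total t = 93860 + 73260 = 167100 d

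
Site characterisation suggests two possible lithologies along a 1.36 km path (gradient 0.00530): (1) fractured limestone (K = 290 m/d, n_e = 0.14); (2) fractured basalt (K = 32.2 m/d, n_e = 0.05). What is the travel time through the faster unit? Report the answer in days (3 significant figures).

124 days

Unit 1 (fractured limestone): v = 290×0.0053/0.14 = 10.98 m/d, t = 1360/10.98 = 123.9 d
Unit 2 (fractured basalt): v = 32.2×0.0053/0.05 = 3.413 m/d, t = 1360/3.413 = 398.5 d
Faster unit: t = 124 d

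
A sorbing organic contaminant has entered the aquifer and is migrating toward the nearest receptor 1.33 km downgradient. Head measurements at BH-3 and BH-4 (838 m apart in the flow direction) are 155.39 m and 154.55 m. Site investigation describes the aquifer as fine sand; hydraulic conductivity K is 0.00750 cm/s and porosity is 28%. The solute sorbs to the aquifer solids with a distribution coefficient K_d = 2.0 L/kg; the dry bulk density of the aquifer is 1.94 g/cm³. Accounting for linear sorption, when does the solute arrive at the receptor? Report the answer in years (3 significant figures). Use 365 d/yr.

2330 years

Hydraulic gradient i = (155.39 − 154.55) / 838 = 0.84 / 838 = 0.001002
K = 0.00750 cm/s × 864 = 6.480 m/d
q = Ki = 6.480 × 0.001002 = 0.006495 m/d
v = Ki/n = 6.480·0.001002/0.28 = 0.02320 m/d
Retardation R = 1 + ρ_b·K_d/n = 1 + 1.94×2.0/0.28 = 14.86
Contaminant velocity v_c = v/R = 0.02320/14.86 = 0.001561 m/d
L = 1.33 km = 1330 m
t = L/v_c = 1330/0.001561 = 851800 d
   = 851800/365 = 2330 yr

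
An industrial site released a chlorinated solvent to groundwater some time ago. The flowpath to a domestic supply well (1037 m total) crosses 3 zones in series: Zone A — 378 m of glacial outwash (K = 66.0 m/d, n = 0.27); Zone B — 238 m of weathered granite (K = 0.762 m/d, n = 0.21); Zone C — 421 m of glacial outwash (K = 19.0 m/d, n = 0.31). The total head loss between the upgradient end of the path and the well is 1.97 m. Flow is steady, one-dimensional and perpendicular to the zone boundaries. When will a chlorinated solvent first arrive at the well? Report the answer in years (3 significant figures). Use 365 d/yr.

Steady 1-D flow in series ⇒ the Darcy flux q is identical in every zone and the zone head losses add (resistances L/K in series).
Σ(L/K) = 378/66.0 + 238/0.762 + 421/19.0 = 5.727 + 312.3 + 22.16 = 340.2 d
q = ΔH / Σ(L/K) = 1.97 / 340.2 = 0.005790 m/d (same in every zone)
Zone A: v = q/n = 0.005790/0.27 = 0.02145 m/d → t_A = 378/0.02145 = 17630 d
Zone B: v = q/n = 0.005790/0.21 = 0.02757 m/d → t_B = 238/0.02757 = 8632 d
Zone C: v = q/n = 0.005790/0.31 = 0.01868 m/d → t_C = 421/0.01868 = 22540 d
Total t = 17630 + 8632 + 22540 = 48800 d
   = 48800 / 365 = 134 yr

134 years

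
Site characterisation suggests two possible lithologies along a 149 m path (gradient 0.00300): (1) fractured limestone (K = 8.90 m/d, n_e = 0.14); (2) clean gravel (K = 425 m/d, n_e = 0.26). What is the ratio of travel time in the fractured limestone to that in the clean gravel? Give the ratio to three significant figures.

25.7

Unit 1 (fractured limestone): v = 8.90×0.0030/0.14 = 0.1907 m/d, t = 149/0.1907 = 781.3 d
Unit 2 (clean gravel): v = 425×0.0030/0.26 = 4.904 m/d, t = 149/4.904 = 30.38 d
t(fractured limestone) / t(clean gravel) = 781.3/30.38 = 25.7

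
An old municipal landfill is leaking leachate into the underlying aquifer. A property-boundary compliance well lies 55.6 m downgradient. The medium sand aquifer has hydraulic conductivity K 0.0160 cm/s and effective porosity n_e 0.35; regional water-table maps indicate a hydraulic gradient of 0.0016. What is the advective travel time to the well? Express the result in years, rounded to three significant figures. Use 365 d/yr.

2.41 years

K = 0.0160 cm/s × 864 = 13.82 m/d
Darcy flux q = K·i = 13.82 × 0.0016 = 0.02212 m/d
Seepage velocity v = q / n = 0.02212 / 0.35 = 0.06320 m/d
t = L / v = 55.6 / 0.06320 = 879.8 d
   = 879.8 / 365 = 2.41 yr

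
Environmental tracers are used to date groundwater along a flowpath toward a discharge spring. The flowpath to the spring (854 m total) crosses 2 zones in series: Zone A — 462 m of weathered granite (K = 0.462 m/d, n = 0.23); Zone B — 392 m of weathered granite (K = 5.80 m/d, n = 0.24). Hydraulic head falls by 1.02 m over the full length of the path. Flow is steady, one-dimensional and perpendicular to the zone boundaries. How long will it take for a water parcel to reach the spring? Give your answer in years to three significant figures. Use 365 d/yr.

Continuity: the same q passes through each zone, so ΔH = q·Σ(L_j/K_j) — the zones act as resistances in series.
Σ(L/K) = 462/0.462 + 392/5.80 = 1000 + 67.59 = 1068 d
q = ΔH / Σ(L/K) = 1.02 / 1068 = 9.554e-4 m/d (same in every zone)
Zone A: v = q/n = 9.554e-4/0.23 = 0.004154 m/d → t_A = 462/0.004154 = 111200 d
Zone B: v = q/n = 9.554e-4/0.24 = 0.003981 m/d → t_B = 392/0.003981 = 98470 d
Total t = 111200 + 98470 = 209700 d
   = 209700 / 365 = 574 yr

574 years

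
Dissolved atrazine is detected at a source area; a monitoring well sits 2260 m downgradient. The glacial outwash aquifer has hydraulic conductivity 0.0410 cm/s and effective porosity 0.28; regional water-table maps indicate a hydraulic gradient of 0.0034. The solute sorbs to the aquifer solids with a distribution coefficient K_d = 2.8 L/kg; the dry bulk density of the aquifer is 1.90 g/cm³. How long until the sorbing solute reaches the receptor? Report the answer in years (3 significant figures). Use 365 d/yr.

K = 0.0410 cm/s × 864 = 35.42 m/d
Specific discharge q = 35.42 × 0.0034 = 0.1204 m/d
Seepage velocity v = q / n = 0.1204 / 0.28 = 0.4301 m/d
Retardation R = 1 + ρ_b·K_d/n = 1 + 1.90×2.8/0.28 = 20.00
Contaminant velocity v_c = v/R = 0.4301/20.00 = 0.02151 m/d
t = L/v_c = 2260/0.02151 = 105100 d
   = 105100/365 = 288 yr

288 years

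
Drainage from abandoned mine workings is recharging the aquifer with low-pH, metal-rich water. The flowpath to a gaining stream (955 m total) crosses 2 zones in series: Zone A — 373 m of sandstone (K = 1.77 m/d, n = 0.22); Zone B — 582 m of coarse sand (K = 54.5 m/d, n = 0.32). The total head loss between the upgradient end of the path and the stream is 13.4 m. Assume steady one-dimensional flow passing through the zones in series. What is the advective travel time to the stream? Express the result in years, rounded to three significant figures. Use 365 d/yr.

Continuity: the same q passes through each zone, so ΔH = q·Σ(L_j/K_j) — the zones act as resistances in series.
Σ(L/K) = 373/1.77 + 582/54.5 = 210.7 + 10.68 = 221.4 d
q = ΔH / Σ(L/K) = 13.4 / 221.4 = 0.06052 m/d (same in every zone)
Zone A: v = q/n = 0.06052/0.22 = 0.2751 m/d → t_A = 373/0.2751 = 1356 d
Zone B: v = q/n = 0.06052/0.32 = 0.1891 m/d → t_B = 582/0.1891 = 3077 d
Total t = 1356 + 3077 = 4433 d
   = 4433 / 365 = 12.1 yr

12.1 years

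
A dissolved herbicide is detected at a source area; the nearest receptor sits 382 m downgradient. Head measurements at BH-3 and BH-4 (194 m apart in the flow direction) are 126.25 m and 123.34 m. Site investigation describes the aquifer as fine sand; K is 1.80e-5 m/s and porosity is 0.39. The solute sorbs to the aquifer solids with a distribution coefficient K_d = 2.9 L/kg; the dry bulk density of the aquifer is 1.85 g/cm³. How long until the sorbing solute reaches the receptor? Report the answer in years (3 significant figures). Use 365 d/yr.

258 years

Hydraulic gradient i = (126.25 − 123.34) / 194 = 2.91 / 194 = 0.01500
K = 1.80e-5 m/s × 86400 s/d = 1.555 m/d
Specific discharge q = 1.555 × 0.01500 = 0.02333 m/d
Average linear velocity = 0.02333 / 0.39 = 0.05982 m/d
Retardation R = 1 + ρ_b·K_d/n = 1 + 1.85×2.9/0.39 = 14.76
Contaminant velocity v_c = v/R = 0.05982/14.76 = 0.004054 m/d
t = L/v_c = 382/0.004054 = 94240 d
   = 94240/365 = 258 yr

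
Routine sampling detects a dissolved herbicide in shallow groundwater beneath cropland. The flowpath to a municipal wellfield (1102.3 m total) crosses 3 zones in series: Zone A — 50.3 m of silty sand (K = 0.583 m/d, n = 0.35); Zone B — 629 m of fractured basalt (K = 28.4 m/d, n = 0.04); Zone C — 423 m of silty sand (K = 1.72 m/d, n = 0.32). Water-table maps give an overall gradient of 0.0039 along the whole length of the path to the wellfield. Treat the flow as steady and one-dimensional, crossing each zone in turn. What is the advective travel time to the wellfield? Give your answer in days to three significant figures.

14700 days

For zones in series the flux q is common to all zones; the equivalent conductivity is the harmonic (thickness-weighted) mean, K_eq = L_total / Σ(L_j/K_j).
Σ(L/K) = 50.3/0.583 + 629/28.4 + 423/1.72 = 86.28 + 22.15 + 245.9 = 354.4 d
K_eq = L_total / Σ(L/K) = 1102.3 / 354.4 = 3.111 m/d
q = K_eq · i = 3.111 × 0.0039 = 0.01213 m/d (same in every zone)
Zone A: v = q/n = 0.01213/0.35 = 0.03466 m/d → t_A = 50.3/0.03466 = 1451 d
Zone B: v = q/n = 0.01213/0.04 = 0.3033 m/d → t_B = 629/0.3033 = 2074 d
Zone C: v = q/n = 0.01213/0.32 = 0.03791 m/d → t_C = 423/0.03791 = 11160 d
Total t = 1451 + 2074 + 11160 = 14680 d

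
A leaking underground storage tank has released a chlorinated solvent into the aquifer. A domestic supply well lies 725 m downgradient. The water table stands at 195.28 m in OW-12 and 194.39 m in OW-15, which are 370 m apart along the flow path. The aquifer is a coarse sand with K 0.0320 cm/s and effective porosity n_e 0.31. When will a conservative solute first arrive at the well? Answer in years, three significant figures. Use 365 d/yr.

Hydraulic gradient i = (195.28 − 194.39) / 370 = 0.89 / 370 = 0.002405
K = 0.0320 cm/s × 864 = 27.65 m/d
Specific discharge q = 27.65 × 0.002405 = 0.06650 m/d
v_s = q/n_e = 0.06650/0.31 = 0.2145 m/d
t = L / v = 725 / 0.2145 = 3379 d
   = 3379 / 365 = 9.26 yr

9.26 years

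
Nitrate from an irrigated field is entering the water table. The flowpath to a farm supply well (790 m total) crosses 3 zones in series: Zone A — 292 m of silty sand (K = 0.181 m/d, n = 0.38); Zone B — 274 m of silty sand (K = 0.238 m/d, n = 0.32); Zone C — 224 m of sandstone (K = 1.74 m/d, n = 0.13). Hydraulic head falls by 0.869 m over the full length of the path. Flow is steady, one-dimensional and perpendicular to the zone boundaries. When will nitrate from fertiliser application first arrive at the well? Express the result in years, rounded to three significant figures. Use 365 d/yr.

Continuity: the same q passes through each zone, so ΔH = q·Σ(L_j/K_j) — the zones act as resistances in series.
Σ(L/K) = 292/0.181 + 274/0.238 + 224/1.74 = 1613 + 1151 + 128.7 = 2893 d
q = ΔH / Σ(L/K) = 0.869 / 2893 = 3.004e-4 m/d (same in every zone)
Zone A: v = q/n = 3.004e-4/0.38 = 7.904e-4 m/d → t_A = 292/7.904e-4 = 369400 d
Zone B: v = q/n = 3.004e-4/0.32 = 9.386e-4 m/d → t_B = 274/9.386e-4 = 291900 d
Zone C: v = q/n = 3.004e-4/0.13 = 0.002310 m/d → t_C = 224/0.002310 = 96950 d
Total t = 369400 + 291900 + 96950 = 758300 d
   = 758300 / 365 = 2080 yr

2080 years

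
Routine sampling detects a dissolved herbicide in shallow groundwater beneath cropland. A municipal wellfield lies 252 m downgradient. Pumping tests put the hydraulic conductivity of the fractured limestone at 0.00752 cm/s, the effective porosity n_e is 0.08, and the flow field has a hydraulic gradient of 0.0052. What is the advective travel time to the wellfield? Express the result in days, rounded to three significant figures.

K = 0.00752 cm/s × 864 = 6.497 m/d
q = Ki = 6.497 × 0.0052 = 0.03379 m/d
Seepage velocity v = q / n = 0.03379 / 0.08 = 0.4223 m/d
t = L / v = 252 / 0.4223 = 596.7 d

597 days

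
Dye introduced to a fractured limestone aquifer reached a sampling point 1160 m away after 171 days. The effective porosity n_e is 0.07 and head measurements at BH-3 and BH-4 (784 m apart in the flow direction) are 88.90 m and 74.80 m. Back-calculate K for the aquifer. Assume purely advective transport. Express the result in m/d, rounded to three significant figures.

26.4 m/d

Hydraulic gradient i = (88.90 − 74.80) / 784 = 14.10 / 784 = 0.01798
v = L / t = 1160 / 171 = 6.784 m/d
K = v · n / i = 6.784 × 0.07 / 0.01798 = 26.4 m/d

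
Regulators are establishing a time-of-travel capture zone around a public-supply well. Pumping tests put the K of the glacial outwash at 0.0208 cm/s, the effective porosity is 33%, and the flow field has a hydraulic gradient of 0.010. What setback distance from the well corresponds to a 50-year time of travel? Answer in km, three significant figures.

K = 0.0208 cm/s × 864 = 17.97 m/d
Darcy flux q = K·i = 17.97 × 0.010 = 0.1797 m/d
Average linear velocity = 0.1797 / 0.33 = 0.5446 m/d
T = 50 yr × 365 = 18250 d
L = v × T = 0.5446 × 18250 = 9939 m
   = 9.94 km

9.94 km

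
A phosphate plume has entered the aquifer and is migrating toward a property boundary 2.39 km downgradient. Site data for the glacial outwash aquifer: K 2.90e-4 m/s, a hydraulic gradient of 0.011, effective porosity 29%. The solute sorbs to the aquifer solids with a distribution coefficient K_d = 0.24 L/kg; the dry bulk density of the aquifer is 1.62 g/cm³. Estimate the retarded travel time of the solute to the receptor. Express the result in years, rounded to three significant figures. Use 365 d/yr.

K = 2.90e-4 m/s × 86400 s/d = 25.06 m/d
q = Ki = 25.06 × 0.011 = 0.2756 m/d
Seepage velocity v = q / n = 0.2756 / 0.29 = 0.9504 m/d
Retardation R = 1 + ρ_b·K_d/n = 1 + 1.62×0.24/0.29 = 2.341
Contaminant velocity v_c = v/R = 0.9504/2.341 = 0.4060 m/d
L = 2.39 km = 2390 m
t = L/v_c = 2390/0.4060 = 5886 d
   = 5886/365 = 16.1 yr

16.1 years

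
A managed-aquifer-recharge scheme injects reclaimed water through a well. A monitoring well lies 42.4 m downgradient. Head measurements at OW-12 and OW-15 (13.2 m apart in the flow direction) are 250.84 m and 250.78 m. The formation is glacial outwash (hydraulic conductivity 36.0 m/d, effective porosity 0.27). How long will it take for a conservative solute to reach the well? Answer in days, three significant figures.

70.0 days

Hydraulic gradient i = (250.84 − 250.78) / 13.2 = 0.06 / 13.2 = 0.004545
Darcy flux q = K·i = 36.0 × 0.004545 = 0.1636 m/d
v = Ki/n = 36.0·0.004545/0.27 = 0.6061 m/d
t = L / v = 42.4 / 0.6061 = 69.96 d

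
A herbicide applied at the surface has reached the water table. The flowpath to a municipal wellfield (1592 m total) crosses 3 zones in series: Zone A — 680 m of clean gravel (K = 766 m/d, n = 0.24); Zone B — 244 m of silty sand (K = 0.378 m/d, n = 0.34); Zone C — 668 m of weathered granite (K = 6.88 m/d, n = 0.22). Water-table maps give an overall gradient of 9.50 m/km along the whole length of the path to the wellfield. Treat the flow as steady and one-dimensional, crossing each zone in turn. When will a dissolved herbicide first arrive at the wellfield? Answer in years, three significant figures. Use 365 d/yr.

Continuity: the same q passes through each zone, so ΔH = q·Σ(L_j/K_j) — the zones act as resistances in series.
Σ(L/K) = 680/766 + 244/0.378 + 668/6.88 = 0.8877 + 645.5 + 97.09 = 743.5 d
K_eq = L_total / Σ(L/K) = 1592 / 743.5 = 2.141 m/d
q = K_eq · i = 2.141 × 0.0095 = 0.02034 m/d (same in every zone)
Zone A: v = q/n = 0.02034/0.24 = 0.08476 m/d → t_A = 680/0.08476 = 8023 d
Zone B: v = q/n = 0.02034/0.34 = 0.05983 m/d → t_B = 244/0.05983 = 4078 d
Zone C: v = q/n = 0.02034/0.22 = 0.09246 m/d → t_C = 668/0.09246 = 7224 d
Total t = 8023 + 4078 + 7224 = 19330 d
   = 19330 / 365 = 52.9 yr

52.9 years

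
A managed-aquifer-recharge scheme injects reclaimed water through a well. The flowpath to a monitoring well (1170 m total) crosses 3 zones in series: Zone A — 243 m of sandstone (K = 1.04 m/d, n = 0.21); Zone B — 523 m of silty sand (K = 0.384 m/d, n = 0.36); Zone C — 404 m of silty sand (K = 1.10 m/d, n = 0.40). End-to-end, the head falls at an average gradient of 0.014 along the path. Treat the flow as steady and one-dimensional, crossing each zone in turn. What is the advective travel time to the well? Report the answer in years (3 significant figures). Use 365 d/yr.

132 years

For zones in series the flux q is common to all zones; the equivalent conductivity is the harmonic (thickness-weighted) mean, K_eq = L_total / Σ(L_j/K_j).
Σ(L/K) = 243/1.04 + 523/0.384 + 404/1.10 = 233.7 + 1362 + 367.3 = 1963 d
K_eq = L_total / Σ(L/K) = 1170 / 1963 = 0.5961 m/d
q = K_eq · i = 0.5961 × 0.014 = 0.008345 m/d (same in every zone)
Zone A: v = q/n = 0.008345/0.21 = 0.03974 m/d → t_A = 243/0.03974 = 6115 d
Zone B: v = q/n = 0.008345/0.36 = 0.02318 m/d → t_B = 523/0.02318 = 22560 d
Zone C: v = q/n = 0.008345/0.40 = 0.02086 m/d → t_C = 404/0.02086 = 19370 d
Total t = 6115 + 22560 + 19370 = 48040 d
   = 48040 / 365 = 132 yr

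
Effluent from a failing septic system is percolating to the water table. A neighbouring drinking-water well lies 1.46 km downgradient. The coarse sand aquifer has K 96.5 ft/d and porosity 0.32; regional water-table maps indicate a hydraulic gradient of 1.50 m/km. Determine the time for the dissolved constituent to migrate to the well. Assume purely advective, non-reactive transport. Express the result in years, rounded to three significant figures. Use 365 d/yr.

29.0 years

K = 96.5 ft/d × 0.3048 = 29.41 m/d
Darcy flux q = K·i = 29.41 × 0.0015 = 0.04412 m/d
Average linear velocity = 0.04412 / 0.32 = 0.1379 m/d
L = 1.46 km = 1460 m
t = L / v = 1460 / 0.1379 = 10590 d
   = 10590 / 365 = 29.0 yr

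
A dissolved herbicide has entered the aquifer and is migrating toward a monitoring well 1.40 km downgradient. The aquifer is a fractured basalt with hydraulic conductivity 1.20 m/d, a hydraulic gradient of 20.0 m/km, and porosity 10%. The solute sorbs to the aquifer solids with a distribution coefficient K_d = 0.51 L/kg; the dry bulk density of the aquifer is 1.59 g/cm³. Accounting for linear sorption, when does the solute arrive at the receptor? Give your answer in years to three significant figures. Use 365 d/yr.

146 years

q = Ki = 1.20 × 0.020 = 0.02400 m/d
v = Ki/n = 1.20·0.020/0.10 = 0.2400 m/d
Retardation R = 1 + ρ_b·K_d/n = 1 + 1.59×0.51/0.10 = 9.109
Contaminant velocity v_c = v/R = 0.2400/9.109 = 0.02635 m/d
L = 1.40 km = 1400 m
t = L/v_c = 1400/0.02635 = 53140 d
   = 53140/365 = 146 yr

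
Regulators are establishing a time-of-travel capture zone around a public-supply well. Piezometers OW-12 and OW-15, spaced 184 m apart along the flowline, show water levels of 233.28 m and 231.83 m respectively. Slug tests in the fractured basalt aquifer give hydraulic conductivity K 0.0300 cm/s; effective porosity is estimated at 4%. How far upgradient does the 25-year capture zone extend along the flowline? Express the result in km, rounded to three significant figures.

46.6 km

Hydraulic gradient i = (233.28 − 231.83) / 184 = 1.45 / 184 = 0.007880
K = 0.0300 cm/s × 864 = 25.92 m/d
q = Ki = 25.92 × 0.007880 = 0.2043 m/d
Seepage velocity v = q / n = 0.2043 / 0.04 = 5.107 m/d
T = 25 yr × 365 = 9125 d
L = v × T = 5.107 × 9125 = 46600 m
   = 46.6 km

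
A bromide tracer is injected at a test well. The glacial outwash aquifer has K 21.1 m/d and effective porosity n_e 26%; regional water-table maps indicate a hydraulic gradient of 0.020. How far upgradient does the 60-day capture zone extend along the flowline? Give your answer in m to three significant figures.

Darcy flux q = K·i = 21.1 × 0.020 = 0.4220 m/d
Seepage velocity v = q / n = 0.4220 / 0.26 = 1.623 m/d
L = v × T = 1.623 × 60 = 97.38 m

97.4 m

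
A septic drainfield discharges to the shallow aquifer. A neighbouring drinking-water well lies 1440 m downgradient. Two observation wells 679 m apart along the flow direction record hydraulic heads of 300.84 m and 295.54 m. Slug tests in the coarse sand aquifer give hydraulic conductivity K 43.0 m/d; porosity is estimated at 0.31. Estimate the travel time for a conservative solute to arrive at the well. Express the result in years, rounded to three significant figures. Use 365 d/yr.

3.64 years

Hydraulic gradient i = (300.84 − 295.54) / 679 = 5.30 / 679 = 0.007806
Specific discharge q = 43.0 × 0.007806 = 0.3356 m/d
v_s = q/n_e = 0.3356/0.31 = 1.083 m/d
t = L / v = 1440 / 1.083 = 1330 d
   = 1330 / 365 = 3.64 yr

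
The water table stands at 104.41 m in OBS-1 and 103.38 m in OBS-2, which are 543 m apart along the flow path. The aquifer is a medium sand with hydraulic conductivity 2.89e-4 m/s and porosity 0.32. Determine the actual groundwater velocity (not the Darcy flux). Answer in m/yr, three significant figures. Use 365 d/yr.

54.0 m/yr

Hydraulic gradient i = (104.41 − 103.38) / 543 = 1.03 / 543 = 0.001897
K = 2.89e-4 m/s × 86400 s/d = 24.97 m/d
Darcy flux q = K·i = 24.97 × 0.001897 = 0.04736 m/d
v_s = q/n_e = 0.04736/0.32 = 0.1480 m/d
   = 0.1480 × 365 = 54.0 m/yr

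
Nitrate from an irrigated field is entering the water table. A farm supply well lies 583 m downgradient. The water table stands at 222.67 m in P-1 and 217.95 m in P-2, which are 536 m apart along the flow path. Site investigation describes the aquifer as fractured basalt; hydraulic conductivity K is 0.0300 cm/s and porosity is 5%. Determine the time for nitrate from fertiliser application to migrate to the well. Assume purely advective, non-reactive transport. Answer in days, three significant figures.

Hydraulic gradient i = (222.67 − 217.95) / 536 = 4.72 / 536 = 0.008806
K = 0.0300 cm/s × 864 = 25.92 m/d
q = Ki = 25.92 × 0.008806 = 0.2283 m/d
Average linear velocity = 0.2283 / 0.05 = 4.565 m/d
t = L / v = 583 / 4.565 = 127.7 d

128 days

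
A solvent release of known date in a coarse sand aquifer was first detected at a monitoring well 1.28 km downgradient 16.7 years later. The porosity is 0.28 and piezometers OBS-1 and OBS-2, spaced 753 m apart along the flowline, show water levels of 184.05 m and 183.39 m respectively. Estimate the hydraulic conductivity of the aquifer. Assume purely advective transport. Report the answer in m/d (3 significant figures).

67.1 m/d

Hydraulic gradient i = (184.05 − 183.39) / 753 = 0.66 / 753 = 8.765e-4
t = 16.7 years = 6096 d
L = 1.28 km = 1280 m
v = L / t = 1280 / 6096 = 0.2100 m/d
K = v · n / i = 0.2100 × 0.28 / 8.765e-4 = 67.1 m/d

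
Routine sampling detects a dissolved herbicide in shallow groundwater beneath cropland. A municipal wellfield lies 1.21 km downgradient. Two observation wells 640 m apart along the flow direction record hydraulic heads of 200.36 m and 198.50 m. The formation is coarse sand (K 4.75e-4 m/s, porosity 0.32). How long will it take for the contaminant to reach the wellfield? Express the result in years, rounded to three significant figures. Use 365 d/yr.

8.89 years

Hydraulic gradient i = (200.36 − 198.50) / 640 = 1.86 / 640 = 0.002906
K = 4.75e-4 m/s × 86400 s/d = 41.04 m/d
q = Ki = 41.04 × 0.002906 = 0.1193 m/d
Seepage velocity v = q / n = 0.1193 / 0.32 = 0.3727 m/d
L = 1.21 km = 1210 m
t = L / v = 1210 / 0.3727 = 3246 d
   = 3246 / 365 = 8.89 yr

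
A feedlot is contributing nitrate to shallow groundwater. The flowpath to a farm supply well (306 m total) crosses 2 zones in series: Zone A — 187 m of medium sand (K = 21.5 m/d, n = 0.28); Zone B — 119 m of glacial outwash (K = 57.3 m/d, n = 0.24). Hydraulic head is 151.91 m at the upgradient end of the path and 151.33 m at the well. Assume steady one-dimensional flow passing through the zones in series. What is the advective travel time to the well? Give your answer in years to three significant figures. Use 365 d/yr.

Total head drop ΔH = 151.91 − 151.33 = 0.58 m
Continuity: the same q passes through each zone, so ΔH = q·Σ(L_j/K_j) — the zones act as resistances in series.
Σ(L/K) = 187/21.5 + 119/57.3 = 8.698 + 2.077 = 10.77 d
q = ΔH / Σ(L/K) = 0.58 / 10.77 = 0.05383 m/d (same in every zone)
Zone A: v = q/n = 0.05383/0.28 = 0.1923 m/d → t_A = 187/0.1923 = 972.7 d
Zone B: v = q/n = 0.05383/0.24 = 0.2243 m/d → t_B = 119/0.2243 = 530.5 d
Total t = 972.7 + 530.5 = 1503 d
   = 1503 / 365 = 4.12 yr

4.12 years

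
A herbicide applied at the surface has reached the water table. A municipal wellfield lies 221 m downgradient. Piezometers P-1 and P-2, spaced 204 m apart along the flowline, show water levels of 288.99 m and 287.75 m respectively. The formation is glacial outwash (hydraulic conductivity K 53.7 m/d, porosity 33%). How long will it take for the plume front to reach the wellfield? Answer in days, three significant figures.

Hydraulic gradient i = (288.99 − 287.75) / 204 = 1.24 / 204 = 0.006078
Darcy flux q = K·i = 53.7 × 0.006078 = 0.3264 m/d
v_s = q/n_e = 0.3264/0.33 = 0.9891 m/d
t = L / v = 221 / 0.9891 = 223.4 d

223 days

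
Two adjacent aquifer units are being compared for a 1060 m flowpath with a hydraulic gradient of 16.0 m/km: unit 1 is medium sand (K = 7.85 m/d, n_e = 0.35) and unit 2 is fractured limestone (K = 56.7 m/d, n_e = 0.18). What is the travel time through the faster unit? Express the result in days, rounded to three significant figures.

Unit 1 (medium sand): v = 7.85×0.016/0.35 = 0.3589 m/d, t = 1060/0.3589 = 2954 d
Unit 2 (fractured limestone): v = 56.7×0.016/0.18 = 5.040 m/d, t = 1060/5.040 = 210.3 d
Faster unit: t = 210 d

210 days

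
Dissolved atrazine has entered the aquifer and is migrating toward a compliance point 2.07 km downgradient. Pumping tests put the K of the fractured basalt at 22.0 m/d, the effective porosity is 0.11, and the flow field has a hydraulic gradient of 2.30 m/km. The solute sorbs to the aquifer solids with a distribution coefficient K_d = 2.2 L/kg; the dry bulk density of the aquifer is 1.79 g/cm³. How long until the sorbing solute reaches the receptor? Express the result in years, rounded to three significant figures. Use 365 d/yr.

Specific discharge q = 22.0 × 0.0023 = 0.05060 m/d
v = Ki/n = 22.0·0.0023/0.11 = 0.4600 m/d
Retardation R = 1 + ρ_b·K_d/n = 1 + 1.79×2.2/0.11 = 36.80
Contaminant velocity v_c = v/R = 0.4600/36.80 = 0.01250 m/d
L = 2.07 km = 2070 m
t = L/v_c = 2070/0.01250 = 165600 d
   = 165600/365 = 454 yr

454 years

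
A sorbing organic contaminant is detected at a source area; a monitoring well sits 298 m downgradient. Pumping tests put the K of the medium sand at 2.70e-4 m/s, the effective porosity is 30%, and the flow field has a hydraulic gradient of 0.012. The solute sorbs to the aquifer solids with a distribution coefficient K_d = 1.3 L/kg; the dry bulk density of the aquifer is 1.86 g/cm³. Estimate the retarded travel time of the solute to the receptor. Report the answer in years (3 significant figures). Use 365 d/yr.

K = 2.70e-4 m/s × 86400 s/d = 23.33 m/d
Darcy flux q = K·i = 23.33 × 0.012 = 0.2799 m/d
Average linear velocity = 0.2799 / 0.30 = 0.9331 m/d
Retardation R = 1 + ρ_b·K_d/n = 1 + 1.86×1.3/0.30 = 9.060
Contaminant velocity v_c = v/R = 0.9331/9.060 = 0.1030 m/d
t = L/v_c = 298/0.1030 = 2893 d
   = 2893/365 = 7.93 yr

7.93 years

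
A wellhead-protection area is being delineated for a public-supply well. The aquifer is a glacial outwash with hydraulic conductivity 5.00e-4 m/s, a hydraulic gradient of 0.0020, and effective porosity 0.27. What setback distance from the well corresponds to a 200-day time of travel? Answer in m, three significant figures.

64.0 m

K = 5.00e-4 m/s × 86400 s/d = 43.20 m/d
Specific discharge q = 43.20 × 0.0020 = 0.08640 m/d
v_s = q/n_e = 0.08640/0.27 = 0.3200 m/d
L = v × T = 0.3200 × 200 = 64.00 m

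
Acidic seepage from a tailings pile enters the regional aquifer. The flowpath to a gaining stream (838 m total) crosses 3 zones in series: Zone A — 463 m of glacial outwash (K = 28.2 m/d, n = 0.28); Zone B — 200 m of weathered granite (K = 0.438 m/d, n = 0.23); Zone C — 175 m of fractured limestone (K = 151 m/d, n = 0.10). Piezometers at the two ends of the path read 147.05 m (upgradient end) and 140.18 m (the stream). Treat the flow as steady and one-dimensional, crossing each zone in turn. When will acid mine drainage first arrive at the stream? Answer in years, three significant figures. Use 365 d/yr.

Total head drop ΔH = 147.05 − 140.18 = 6.87 m
Steady 1-D flow in series ⇒ the Darcy flux q is identical in every zone and the zone head losses add (resistances L/K in series).
Σ(L/K) = 463/28.2 + 200/0.438 + 175/151 = 16.42 + 456.6 + 1.159 = 474.2 d
q = ΔH / Σ(L/K) = 6.87 / 474.2 = 0.01449 m/d (same in every zone)
Zone A: v = q/n = 0.01449/0.28 = 0.05174 m/d → t_A = 463/0.05174 = 8948 d
Zone B: v = q/n = 0.01449/0.23 = 0.06299 m/d → t_B = 200/0.06299 = 3175 d
Zone C: v = q/n = 0.01449/0.10 = 0.1449 m/d → t_C = 175/0.1449 = 1208 d
Total t = 8948 + 3175 + 1208 = 13330 d
   = 13330 / 365 = 36.5 yr

36.5 years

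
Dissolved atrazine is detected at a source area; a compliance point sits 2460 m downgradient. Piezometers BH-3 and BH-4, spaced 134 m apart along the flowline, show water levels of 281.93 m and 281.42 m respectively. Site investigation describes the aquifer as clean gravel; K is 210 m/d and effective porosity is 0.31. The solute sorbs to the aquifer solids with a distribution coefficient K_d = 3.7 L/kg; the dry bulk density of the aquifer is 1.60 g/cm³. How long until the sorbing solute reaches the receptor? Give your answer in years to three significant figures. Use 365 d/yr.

Hydraulic gradient i = (281.93 − 281.42) / 134 = 0.51 / 134 = 0.003806
q = Ki = 210 × 0.003806 = 0.7993 m/d
Seepage velocity v = q / n = 0.7993 / 0.31 = 2.578 m/d
Retardation R = 1 + ρ_b·K_d/n = 1 + 1.60×3.7/0.31 = 20.10
Contaminant velocity v_c = v/R = 2.578/20.10 = 0.1283 m/d
t = L/v_c = 2460/0.1283 = 19180 d
   = 19180/365 = 52.5 yr

52.5 years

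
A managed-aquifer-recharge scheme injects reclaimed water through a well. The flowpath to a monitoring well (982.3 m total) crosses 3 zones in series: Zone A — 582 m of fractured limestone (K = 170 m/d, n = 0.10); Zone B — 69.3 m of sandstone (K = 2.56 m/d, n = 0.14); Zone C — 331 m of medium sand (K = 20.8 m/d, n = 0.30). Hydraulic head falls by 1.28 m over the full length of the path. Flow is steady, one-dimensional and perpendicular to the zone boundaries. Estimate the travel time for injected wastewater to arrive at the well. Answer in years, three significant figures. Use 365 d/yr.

Steady 1-D flow in series ⇒ the Darcy flux q is identical in every zone and the zone head losses add (resistances L/K in series).
Σ(L/K) = 582/170 + 69.3/2.56 + 331/20.8 = 3.424 + 27.07 + 15.91 = 46.41 d
q = ΔH / Σ(L/K) = 1.28 / 46.41 = 0.02758 m/d (same in every zone)
Zone A: v = q/n = 0.02758/0.10 = 0.2758 m/d → t_A = 582/0.2758 = 2110 d
Zone B: v = q/n = 0.02758/0.14 = 0.1970 m/d → t_B = 69.3/0.1970 = 351.8 d
Zone C: v = q/n = 0.02758/0.30 = 0.09194 m/d → t_C = 331/0.09194 = 3600 d
Total t = 2110 + 351.8 + 3600 = 6062 d
   = 6062 / 365 = 16.6 yr

16.6 years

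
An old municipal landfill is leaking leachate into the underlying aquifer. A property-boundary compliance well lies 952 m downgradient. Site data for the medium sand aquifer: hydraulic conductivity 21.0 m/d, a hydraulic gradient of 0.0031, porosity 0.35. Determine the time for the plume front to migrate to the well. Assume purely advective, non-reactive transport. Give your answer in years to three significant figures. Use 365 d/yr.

14.0 years

Specific discharge q = 21.0 × 0.0031 = 0.06510 m/d
v_s = q/n_e = 0.06510/0.35 = 0.1860 m/d
t = L / v = 952 / 0.1860 = 5118 d
   = 5118 / 365 = 14.0 yr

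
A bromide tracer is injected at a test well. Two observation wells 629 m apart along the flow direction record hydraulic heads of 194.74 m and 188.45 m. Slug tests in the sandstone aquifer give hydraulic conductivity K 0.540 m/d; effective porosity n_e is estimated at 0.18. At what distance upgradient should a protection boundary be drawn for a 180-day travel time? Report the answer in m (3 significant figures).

Hydraulic gradient i = (194.74 − 188.45) / 629 = 6.29 / 629 = 0.01000
Specific discharge q = 0.540 × 0.01000 = 0.005400 m/d
v = Ki/n = 0.540·0.01000/0.18 = 0.03000 m/d
L = v × T = 0.03000 × 180 = 5.400 m

5.40 m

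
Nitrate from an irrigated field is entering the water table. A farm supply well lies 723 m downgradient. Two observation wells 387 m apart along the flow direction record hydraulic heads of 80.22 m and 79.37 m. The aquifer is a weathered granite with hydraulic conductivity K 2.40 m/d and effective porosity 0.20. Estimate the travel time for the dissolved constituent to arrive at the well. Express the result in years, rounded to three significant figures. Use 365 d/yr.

75.2 years

Hydraulic gradient i = (80.22 − 79.37) / 387 = 0.85 / 387 = 0.002196
Darcy flux q = K·i = 2.40 × 0.002196 = 0.005271 m/d
v_s = q/n_e = 0.005271/0.20 = 0.02636 m/d
t = L / v = 723 / 0.02636 = 27430 d
   = 27430 / 365 = 75.2 yr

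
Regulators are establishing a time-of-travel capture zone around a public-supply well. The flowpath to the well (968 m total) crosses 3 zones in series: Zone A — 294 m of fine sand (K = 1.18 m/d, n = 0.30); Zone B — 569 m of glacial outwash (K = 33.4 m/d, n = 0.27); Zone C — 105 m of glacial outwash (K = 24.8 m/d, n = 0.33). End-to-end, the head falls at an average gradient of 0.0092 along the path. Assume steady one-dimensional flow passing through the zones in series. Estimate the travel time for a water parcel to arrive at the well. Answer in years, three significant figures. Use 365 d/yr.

23.0 years

Continuity: the same q passes through each zone, so ΔH = q·Σ(L_j/K_j) — the zones act as resistances in series.
Σ(L/K) = 294/1.18 + 569/33.4 + 105/24.8 = 249.2 + 17.04 + 4.234 = 270.4 d
K_eq = L_total / Σ(L/K) = 968 / 270.4 = 3.580 m/d
q = K_eq · i = 3.580 × 0.0092 = 0.03293 m/d (same in every zone)
Zone A: v = q/n = 0.03293/0.30 = 0.1098 m/d → t_A = 294/0.1098 = 2678 d
Zone B: v = q/n = 0.03293/0.27 = 0.1220 m/d → t_B = 569/0.1220 = 4665 d
Zone C: v = q/n = 0.03293/0.33 = 0.09979 m/d → t_C = 105/0.09979 = 1052 d
Total t = 2678 + 4665 + 1052 = 8395 d
   = 8395 / 365 = 23.0 yr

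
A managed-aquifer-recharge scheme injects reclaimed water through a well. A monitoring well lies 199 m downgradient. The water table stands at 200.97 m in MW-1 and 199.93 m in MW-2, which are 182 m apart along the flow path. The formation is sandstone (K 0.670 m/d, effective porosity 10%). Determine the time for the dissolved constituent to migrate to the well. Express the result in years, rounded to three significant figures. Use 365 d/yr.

14.2 years

Hydraulic gradient i = (200.97 − 199.93) / 182 = 1.04 / 182 = 0.005714
Darcy flux q = K·i = 0.670 × 0.005714 = 0.003829 m/d
v = Ki/n = 0.670·0.005714/0.10 = 0.03829 m/d
t = L / v = 199 / 0.03829 = 5198 d
   = 5198 / 365 = 14.2 yr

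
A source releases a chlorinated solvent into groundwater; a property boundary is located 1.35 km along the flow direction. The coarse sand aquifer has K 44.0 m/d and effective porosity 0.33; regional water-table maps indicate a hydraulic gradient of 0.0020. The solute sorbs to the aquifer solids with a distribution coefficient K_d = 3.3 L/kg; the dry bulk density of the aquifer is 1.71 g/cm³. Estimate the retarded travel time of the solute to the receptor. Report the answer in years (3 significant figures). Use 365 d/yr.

Specific discharge q = 44.0 × 0.0020 = 0.08800 m/d
Seepage velocity v = q / n = 0.08800 / 0.33 = 0.2667 m/d
Retardation R = 1 + ρ_b·K_d/n = 1 + 1.71×3.3/0.33 = 18.10
Contaminant velocity v_c = v/R = 0.2667/18.10 = 0.01473 m/d
L = 1.35 km = 1350 m
t = L/v_c = 1350/0.01473 = 91630 d
   = 91630/365 = 251 yr

251 years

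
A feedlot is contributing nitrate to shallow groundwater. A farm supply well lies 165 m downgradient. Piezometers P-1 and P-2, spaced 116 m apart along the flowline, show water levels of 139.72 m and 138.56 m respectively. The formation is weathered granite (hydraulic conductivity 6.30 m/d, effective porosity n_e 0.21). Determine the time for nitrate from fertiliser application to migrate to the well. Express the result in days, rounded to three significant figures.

550 days

Hydraulic gradient i = (139.72 − 138.56) / 116 = 1.16 / 116 = 0.01000
Darcy flux q = K·i = 6.30 × 0.01000 = 0.06300 m/d
Average linear velocity = 0.06300 / 0.21 = 0.3000 m/d
t = L / v = 165 / 0.3000 = 550.0 d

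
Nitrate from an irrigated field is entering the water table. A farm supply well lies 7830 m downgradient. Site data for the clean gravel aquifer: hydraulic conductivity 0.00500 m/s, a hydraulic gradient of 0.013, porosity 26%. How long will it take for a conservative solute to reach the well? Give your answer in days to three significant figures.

K = 0.00500 m/s × 86400 s/d = 432.0 m/d
Specific discharge q = 432.0 × 0.013 = 5.616 m/d
v = Ki/n = 432.0·0.013/0.26 = 21.60 m/d
t = L / v = 7830 / 21.60 = 362.5 d

363 days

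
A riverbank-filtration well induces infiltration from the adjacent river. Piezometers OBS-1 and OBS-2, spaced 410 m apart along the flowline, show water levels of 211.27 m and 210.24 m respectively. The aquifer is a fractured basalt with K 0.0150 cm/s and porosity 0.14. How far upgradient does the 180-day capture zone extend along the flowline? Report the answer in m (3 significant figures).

Hydraulic gradient i = (211.27 − 210.24) / 410 = 1.03 / 410 = 0.002512
K = 0.0150 cm/s × 864 = 12.96 m/d
Specific discharge q = 12.96 × 0.002512 = 0.03256 m/d
Seepage velocity v = q / n = 0.03256 / 0.14 = 0.2326 m/d
L = v × T = 0.2326 × 180 = 41.86 m

41.9 m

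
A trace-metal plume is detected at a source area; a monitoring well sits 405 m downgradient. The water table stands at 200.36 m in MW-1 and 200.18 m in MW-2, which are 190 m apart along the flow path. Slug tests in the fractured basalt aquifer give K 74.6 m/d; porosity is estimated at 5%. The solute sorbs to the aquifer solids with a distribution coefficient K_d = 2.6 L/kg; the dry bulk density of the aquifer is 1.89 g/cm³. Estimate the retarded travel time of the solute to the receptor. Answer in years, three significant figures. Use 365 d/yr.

77.9 years

Hydraulic gradient i = (200.36 − 200.18) / 190 = 0.18 / 190 = 9.474e-4
Specific discharge q = 74.6 × 9.474e-4 = 0.07067 m/d
v = Ki/n = 74.6·9.474e-4/0.05 = 1.413 m/d
Retardation R = 1 + ρ_b·K_d/n = 1 + 1.89×2.6/0.05 = 99.28
Contaminant velocity v_c = v/R = 1.413/99.28 = 0.01424 m/d
t = L/v_c = 405/0.01424 = 28450 d
   = 28450/365 = 77.9 yr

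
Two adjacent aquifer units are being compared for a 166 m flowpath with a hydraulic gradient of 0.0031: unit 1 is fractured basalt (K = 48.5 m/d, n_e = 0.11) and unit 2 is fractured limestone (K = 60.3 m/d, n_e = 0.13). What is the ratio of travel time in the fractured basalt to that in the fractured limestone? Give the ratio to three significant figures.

Unit 1 (fractured basalt): v = 48.5×0.0031/0.11 = 1.367 m/d, t = 166/1.367 = 121.4 d
Unit 2 (fractured limestone): v = 60.3×0.0031/0.13 = 1.438 m/d, t = 166/1.438 = 115.4 d
t(fractured basalt) / t(fractured limestone) = 121.4/115.4 = 1.05

1.05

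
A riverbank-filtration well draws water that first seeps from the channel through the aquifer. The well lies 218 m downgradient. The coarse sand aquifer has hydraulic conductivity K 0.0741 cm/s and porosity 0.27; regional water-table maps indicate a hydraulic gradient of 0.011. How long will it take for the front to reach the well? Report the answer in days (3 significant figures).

K = 0.0741 cm/s × 864 = 64.02 m/d
Specific discharge q = 64.02 × 0.011 = 0.7042 m/d
Seepage velocity v = q / n = 0.7042 / 0.27 = 2.608 m/d
t = L / v = 218 / 2.608 = 83.58 d

83.6 days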